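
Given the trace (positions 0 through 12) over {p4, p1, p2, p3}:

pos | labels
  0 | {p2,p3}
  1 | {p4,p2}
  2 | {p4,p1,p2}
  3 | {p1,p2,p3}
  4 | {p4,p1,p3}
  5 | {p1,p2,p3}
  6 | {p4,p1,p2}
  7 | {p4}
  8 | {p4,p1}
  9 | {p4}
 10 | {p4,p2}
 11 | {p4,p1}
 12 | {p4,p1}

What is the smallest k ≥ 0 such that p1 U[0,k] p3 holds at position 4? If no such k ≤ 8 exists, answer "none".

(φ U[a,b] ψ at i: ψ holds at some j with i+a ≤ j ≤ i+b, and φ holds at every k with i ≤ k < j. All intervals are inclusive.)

0

Need earliest j ≥ 4 with p3, and p1 at every k in [4,j-1].
  j=4: rhs holds (empty prefix). k = 0.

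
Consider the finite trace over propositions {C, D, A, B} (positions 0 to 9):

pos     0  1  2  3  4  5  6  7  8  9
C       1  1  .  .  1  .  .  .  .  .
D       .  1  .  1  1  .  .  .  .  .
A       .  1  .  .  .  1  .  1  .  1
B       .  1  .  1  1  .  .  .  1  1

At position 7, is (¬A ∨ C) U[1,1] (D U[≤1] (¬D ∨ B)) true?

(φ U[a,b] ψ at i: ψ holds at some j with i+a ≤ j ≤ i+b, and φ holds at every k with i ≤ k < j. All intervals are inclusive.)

Does not hold

Need some j in [8,8] with (D U[≤1] (¬D ∨ B)), and (¬A ∨ C) at every k in [7,j-1].
  j=8: (D U[≤1] (¬D ∨ B)) holds, but (¬A ∨ C) fails at k=7 → not this j.
No j in the window works → until fails.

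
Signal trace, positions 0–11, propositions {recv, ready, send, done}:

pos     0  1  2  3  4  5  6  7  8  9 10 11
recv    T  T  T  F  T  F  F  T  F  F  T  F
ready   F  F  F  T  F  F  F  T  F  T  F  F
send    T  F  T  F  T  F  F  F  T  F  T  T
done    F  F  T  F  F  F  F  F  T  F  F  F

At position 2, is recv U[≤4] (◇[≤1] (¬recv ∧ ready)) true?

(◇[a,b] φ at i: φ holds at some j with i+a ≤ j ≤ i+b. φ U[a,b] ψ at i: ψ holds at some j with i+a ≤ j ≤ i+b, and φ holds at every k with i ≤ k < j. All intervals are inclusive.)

True

Need some j in [2,6] with ◇[≤1] (¬recv ∧ ready), and recv at every k in [2,j-1].
  j=2: ◇[≤1] (¬recv ∧ ready) holds; no prefix to check → satisfied.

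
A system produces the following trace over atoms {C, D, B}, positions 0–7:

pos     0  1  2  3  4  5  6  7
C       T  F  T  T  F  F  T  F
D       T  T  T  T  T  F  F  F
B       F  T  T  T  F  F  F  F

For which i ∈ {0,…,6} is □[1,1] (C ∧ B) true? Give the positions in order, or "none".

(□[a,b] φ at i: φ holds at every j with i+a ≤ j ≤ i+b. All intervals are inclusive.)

1, 2

Evaluate at each i in [0,6]:
  i=0: ✗ (fails at j=1)
  i=1: ✓ (all of [2,2])
  i=2: ✓ (all of [3,3])
  i=3: ✗ (fails at j=4)
  i=4: ✗ (fails at j=5)
  i=5: ✗ (fails at j=6)
  i=6: ✗ (fails at j=7)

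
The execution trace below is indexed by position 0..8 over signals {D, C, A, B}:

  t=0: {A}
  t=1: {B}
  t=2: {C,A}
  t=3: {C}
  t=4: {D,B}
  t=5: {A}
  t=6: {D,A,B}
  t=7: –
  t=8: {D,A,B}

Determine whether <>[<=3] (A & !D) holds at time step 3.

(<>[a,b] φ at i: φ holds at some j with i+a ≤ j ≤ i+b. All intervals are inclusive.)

Holds

Check (A & !D) at each j in [3,6]:
  j=3: false
  j=4: false
  j=5: true
  j=6: false
Found at j=5 → formula holds.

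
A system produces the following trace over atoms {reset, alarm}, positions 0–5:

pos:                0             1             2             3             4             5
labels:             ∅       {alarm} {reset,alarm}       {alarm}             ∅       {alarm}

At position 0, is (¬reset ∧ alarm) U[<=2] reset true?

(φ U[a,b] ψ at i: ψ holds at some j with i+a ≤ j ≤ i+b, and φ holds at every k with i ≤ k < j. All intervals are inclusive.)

Need some j in [0,2] with reset, and (¬reset ∧ alarm) at every k in [0,j-1].
  j=0: reset false.
  j=1: reset false.
  j=2: reset holds, but (¬reset ∧ alarm) fails at k=0 → not this j.
No j in the window works → until fails.

No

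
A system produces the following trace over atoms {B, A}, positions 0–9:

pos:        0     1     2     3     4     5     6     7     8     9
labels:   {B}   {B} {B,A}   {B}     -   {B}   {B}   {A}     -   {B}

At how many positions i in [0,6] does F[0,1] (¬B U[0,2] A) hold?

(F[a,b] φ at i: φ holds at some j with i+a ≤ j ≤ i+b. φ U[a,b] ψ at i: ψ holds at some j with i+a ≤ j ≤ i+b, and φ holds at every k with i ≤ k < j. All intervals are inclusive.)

Evaluate at each i in [0,6]:
  i=0: ✗ (none in [0,1])
  i=1: ✓ (witness j=2)
  i=2: ✓ (witness j=2)
  i=3: ✗ (none in [3,4])
  i=4: ✗ (none in [4,5])
  i=5: ✗ (none in [5,6])
  i=6: ✓ (witness j=7)
Positions where it holds: {1, 2, 6} → 3.

3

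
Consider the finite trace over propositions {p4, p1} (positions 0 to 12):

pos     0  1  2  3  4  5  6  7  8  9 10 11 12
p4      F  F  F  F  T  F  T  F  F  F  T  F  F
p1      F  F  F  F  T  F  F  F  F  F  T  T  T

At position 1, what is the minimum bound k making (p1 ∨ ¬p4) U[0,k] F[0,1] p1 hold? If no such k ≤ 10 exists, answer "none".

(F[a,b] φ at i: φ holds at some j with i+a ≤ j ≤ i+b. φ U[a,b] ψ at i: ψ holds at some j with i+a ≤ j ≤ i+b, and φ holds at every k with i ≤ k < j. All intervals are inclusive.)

Need earliest j ≥ 1 with F[0,1] p1, and (p1 ∨ ¬p4) at every k in [1,j-1].
  j=1: rhs fails.
  j=2: rhs fails.
  j=3: rhs holds; lhs holds on [1,2]. k = 2.

2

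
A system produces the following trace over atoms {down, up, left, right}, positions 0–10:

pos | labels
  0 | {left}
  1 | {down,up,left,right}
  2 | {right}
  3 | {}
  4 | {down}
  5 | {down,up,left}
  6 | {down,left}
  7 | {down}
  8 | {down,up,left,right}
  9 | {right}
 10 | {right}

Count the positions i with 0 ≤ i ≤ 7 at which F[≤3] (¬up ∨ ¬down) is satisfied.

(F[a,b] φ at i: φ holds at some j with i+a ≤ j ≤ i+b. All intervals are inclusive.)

Evaluate at each i in [0,7]:
  i=0: ✓ (witness j=0)
  i=1: ✓ (witness j=2)
  i=2: ✓ (witness j=2)
  i=3: ✓ (witness j=3)
  i=4: ✓ (witness j=4)
  i=5: ✓ (witness j=6)
  i=6: ✓ (witness j=6)
  i=7: ✓ (witness j=7)
Positions where it holds: {0, 1, 2, 3, 4, 5, 6, 7} → 8.

8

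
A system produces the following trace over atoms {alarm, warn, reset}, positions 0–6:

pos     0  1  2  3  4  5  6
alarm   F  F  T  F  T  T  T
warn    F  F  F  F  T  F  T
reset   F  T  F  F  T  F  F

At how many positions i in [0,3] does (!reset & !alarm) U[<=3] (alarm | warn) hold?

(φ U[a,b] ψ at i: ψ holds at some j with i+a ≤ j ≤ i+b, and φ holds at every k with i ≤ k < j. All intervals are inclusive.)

Evaluate at each i in [0,3]:
  i=0: ✗ (lhs fails at k=1 before rhs at j=2)
  i=1: ✗ (lhs fails at k=1 before rhs at j=2)
  i=2: ✓ (rhs at j=2)
  i=3: ✓ (rhs at j=4; lhs holds on [3,3])
Positions where it holds: {2, 3} → 2.

2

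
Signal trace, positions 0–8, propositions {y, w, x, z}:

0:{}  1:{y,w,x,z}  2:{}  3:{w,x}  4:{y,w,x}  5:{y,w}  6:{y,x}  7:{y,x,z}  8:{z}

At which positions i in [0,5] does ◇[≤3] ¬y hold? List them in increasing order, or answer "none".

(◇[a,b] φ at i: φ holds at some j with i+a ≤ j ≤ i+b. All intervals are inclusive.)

0, 1, 2, 3, 5

Evaluate at each i in [0,5]:
  i=0: ✓ (witness j=0)
  i=1: ✓ (witness j=2)
  i=2: ✓ (witness j=2)
  i=3: ✓ (witness j=3)
  i=4: ✗ (none in [4,7])
  i=5: ✓ (witness j=8)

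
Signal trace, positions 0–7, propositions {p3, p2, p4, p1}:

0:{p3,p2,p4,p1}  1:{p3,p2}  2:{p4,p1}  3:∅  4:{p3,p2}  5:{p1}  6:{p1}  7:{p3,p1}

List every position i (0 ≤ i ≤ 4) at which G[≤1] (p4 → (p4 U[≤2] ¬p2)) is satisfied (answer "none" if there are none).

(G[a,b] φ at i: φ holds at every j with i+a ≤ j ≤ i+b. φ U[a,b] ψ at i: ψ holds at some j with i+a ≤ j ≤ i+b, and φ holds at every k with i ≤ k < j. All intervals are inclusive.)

1, 2, 3, 4

Evaluate at each i in [0,4]:
  i=0: ✗ (fails at j=0)
  i=1: ✓ (all of [1,2])
  i=2: ✓ (all of [2,3])
  i=3: ✓ (all of [3,4])
  i=4: ✓ (all of [4,5])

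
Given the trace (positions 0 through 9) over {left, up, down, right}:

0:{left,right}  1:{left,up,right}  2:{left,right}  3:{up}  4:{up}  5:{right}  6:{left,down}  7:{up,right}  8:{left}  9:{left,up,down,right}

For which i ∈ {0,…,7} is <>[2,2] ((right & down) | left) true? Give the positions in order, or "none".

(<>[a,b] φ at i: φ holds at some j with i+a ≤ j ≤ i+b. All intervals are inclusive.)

0, 4, 6, 7

Evaluate at each i in [0,7]:
  i=0: ✓ (witness j=2)
  i=1: ✗ (none in [3,3])
  i=2: ✗ (none in [4,4])
  i=3: ✗ (none in [5,5])
  i=4: ✓ (witness j=6)
  i=5: ✗ (none in [7,7])
  i=6: ✓ (witness j=8)
  i=7: ✓ (witness j=9)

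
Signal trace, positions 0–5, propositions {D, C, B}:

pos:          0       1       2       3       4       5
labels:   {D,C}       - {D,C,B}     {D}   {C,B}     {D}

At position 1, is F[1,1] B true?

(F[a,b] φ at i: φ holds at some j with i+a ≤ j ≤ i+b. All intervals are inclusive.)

Check B at each j in [2,2]:
  j=2: true
Found at j=2 → formula holds.

Yes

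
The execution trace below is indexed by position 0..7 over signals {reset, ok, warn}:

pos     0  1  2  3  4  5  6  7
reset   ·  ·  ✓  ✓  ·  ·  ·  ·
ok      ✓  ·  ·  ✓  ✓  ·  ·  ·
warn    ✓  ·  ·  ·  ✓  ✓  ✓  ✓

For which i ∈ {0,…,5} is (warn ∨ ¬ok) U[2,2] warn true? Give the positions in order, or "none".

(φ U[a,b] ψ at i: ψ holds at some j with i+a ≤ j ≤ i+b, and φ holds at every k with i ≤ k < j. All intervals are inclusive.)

Evaluate at each i in [0,5]:
  i=0: ✗ (no rhs in [2,2])
  i=1: ✗ (no rhs in [3,3])
  i=2: ✗ (lhs fails at k=3 before rhs at j=4)
  i=3: ✗ (lhs fails at k=3 before rhs at j=5)
  i=4: ✓ (rhs at j=6; lhs holds on [4,5])
  i=5: ✓ (rhs at j=7; lhs holds on [5,6])

4, 5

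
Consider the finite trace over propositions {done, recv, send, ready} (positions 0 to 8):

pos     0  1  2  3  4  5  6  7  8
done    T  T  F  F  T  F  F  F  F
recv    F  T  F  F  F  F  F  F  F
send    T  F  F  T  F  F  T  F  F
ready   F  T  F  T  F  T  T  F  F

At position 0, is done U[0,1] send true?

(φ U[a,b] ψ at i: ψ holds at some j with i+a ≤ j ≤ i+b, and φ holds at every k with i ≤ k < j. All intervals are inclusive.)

True

Need some j in [0,1] with send, and done at every k in [0,j-1].
  j=0: send holds; no prefix to check → satisfied.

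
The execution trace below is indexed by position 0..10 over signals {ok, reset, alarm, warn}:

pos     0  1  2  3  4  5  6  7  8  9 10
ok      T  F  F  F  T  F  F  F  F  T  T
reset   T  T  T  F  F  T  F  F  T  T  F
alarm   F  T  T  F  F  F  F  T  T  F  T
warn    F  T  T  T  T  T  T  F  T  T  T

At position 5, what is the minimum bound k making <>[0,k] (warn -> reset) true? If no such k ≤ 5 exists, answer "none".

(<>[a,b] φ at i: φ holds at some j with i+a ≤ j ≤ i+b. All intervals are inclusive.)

0

Scan j = 5,6,… for (warn -> reset):
  j=5: holds
First hit at j=5, so smallest k = 5-5 = 0.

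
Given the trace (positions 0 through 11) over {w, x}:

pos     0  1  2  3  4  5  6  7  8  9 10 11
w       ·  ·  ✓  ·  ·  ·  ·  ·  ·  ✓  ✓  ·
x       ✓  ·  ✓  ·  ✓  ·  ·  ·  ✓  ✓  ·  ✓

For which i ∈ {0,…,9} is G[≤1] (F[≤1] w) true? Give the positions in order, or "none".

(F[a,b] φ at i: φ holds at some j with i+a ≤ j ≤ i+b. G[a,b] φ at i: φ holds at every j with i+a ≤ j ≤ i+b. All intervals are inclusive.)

Evaluate at each i in [0,9]:
  i=0: ✗ (fails at j=0)
  i=1: ✓ (all of [1,2])
  i=2: ✗ (fails at j=3)
  i=3: ✗ (fails at j=3)
  i=4: ✗ (fails at j=4)
  i=5: ✗ (fails at j=5)
  i=6: ✗ (fails at j=6)
  i=7: ✗ (fails at j=7)
  i=8: ✓ (all of [8,9])
  i=9: ✓ (all of [9,10])

1, 8, 9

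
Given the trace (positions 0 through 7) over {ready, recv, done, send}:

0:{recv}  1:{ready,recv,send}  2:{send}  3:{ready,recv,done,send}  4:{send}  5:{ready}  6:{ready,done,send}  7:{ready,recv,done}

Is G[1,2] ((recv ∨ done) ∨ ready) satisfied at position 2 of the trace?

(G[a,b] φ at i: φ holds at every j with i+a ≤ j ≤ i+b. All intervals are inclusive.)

Check ((recv ∨ done) ∨ ready) at every j in [3,4]:
  j=3: true
  j=4: false
Fails at j=4 → formula fails.

False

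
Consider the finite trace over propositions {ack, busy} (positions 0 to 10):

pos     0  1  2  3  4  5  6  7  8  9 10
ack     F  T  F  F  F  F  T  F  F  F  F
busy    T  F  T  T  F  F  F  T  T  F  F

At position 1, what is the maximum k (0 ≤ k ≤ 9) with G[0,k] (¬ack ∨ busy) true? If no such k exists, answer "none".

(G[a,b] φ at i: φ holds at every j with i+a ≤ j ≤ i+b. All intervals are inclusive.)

none

(¬ack ∨ busy) must hold from j=1 onward; find where it first fails.
  j=1: fails → no k works.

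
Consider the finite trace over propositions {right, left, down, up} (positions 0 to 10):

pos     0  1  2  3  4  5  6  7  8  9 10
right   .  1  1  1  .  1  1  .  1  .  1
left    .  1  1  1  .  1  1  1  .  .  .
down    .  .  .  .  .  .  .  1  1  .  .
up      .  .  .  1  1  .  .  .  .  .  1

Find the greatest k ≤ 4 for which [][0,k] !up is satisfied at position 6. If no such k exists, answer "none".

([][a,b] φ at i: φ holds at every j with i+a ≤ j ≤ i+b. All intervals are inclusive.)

!up must hold from j=6 onward; find where it first fails.
  j=6: holds
  j=7: holds
  j=8: holds
  j=9: holds
  j=10: fails
Holds on [6,9], so largest k = 3.

3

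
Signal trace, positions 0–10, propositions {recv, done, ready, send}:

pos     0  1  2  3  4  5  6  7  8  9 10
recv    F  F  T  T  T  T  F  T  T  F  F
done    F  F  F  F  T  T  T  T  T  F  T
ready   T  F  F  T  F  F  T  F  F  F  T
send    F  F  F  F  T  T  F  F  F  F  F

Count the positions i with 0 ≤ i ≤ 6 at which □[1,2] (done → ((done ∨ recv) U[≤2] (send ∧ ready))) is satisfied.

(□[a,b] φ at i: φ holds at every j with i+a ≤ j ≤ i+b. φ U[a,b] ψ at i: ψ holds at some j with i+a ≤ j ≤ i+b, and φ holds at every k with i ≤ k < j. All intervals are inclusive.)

2

Evaluate at each i in [0,6]:
  i=0: ✓ (all of [1,2])
  i=1: ✓ (all of [2,3])
  i=2: ✗ (fails at j=4)
  i=3: ✗ (fails at j=4)
  i=4: ✗ (fails at j=5)
  i=5: ✗ (fails at j=6)
  i=6: ✗ (fails at j=7)
Positions where it holds: {0, 1} → 2.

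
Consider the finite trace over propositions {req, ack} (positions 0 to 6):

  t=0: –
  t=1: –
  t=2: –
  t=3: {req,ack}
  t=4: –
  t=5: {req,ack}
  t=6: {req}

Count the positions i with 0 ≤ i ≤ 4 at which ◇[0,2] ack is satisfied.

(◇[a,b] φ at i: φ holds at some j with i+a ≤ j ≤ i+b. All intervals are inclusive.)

4

Evaluate at each i in [0,4]:
  i=0: ✗ (none in [0,2])
  i=1: ✓ (witness j=3)
  i=2: ✓ (witness j=3)
  i=3: ✓ (witness j=3)
  i=4: ✓ (witness j=5)
Positions where it holds: {1, 2, 3, 4} → 4.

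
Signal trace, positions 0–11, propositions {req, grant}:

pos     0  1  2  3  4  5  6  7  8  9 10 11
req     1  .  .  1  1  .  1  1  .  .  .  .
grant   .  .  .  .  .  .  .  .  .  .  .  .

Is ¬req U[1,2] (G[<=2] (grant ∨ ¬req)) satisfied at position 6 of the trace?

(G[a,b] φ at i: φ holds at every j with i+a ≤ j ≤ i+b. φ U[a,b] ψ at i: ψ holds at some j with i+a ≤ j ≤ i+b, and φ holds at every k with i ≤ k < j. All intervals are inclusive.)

Need some j in [7,8] with G[<=2] (grant ∨ ¬req), and ¬req at every k in [6,j-1].
  j=7: G[<=2] (grant ∨ ¬req) — fails at 7.
  j=8: G[<=2] (grant ∨ ¬req) holds, but ¬req fails at k=6 → not this j.
No j in the window works → until fails.

Does not hold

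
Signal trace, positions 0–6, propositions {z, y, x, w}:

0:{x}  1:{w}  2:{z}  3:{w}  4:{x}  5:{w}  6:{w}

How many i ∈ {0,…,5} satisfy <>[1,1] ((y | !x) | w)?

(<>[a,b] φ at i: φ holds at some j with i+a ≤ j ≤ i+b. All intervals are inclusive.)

5

Evaluate at each i in [0,5]:
  i=0: ✓ (witness j=1)
  i=1: ✓ (witness j=2)
  i=2: ✓ (witness j=3)
  i=3: ✗ (none in [4,4])
  i=4: ✓ (witness j=5)
  i=5: ✓ (witness j=6)
Positions where it holds: {0, 1, 2, 4, 5} → 5.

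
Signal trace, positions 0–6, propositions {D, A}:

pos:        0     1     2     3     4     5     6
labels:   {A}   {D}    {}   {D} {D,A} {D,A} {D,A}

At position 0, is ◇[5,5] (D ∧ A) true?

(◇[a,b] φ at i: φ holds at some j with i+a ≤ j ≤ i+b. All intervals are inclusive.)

Holds

Check (D ∧ A) at each j in [5,5]:
  j=5: true
Found at j=5 → formula holds.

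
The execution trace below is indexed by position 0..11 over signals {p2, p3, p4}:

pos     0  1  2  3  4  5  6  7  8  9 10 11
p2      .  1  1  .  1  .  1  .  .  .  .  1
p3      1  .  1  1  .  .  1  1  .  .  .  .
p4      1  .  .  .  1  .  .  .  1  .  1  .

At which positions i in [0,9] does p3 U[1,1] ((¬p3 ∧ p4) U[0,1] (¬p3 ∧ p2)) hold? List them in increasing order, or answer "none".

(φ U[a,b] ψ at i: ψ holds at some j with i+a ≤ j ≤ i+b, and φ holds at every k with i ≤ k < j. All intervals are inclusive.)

0, 3

Evaluate at each i in [0,9]:
  i=0: ✓ (rhs at j=1; lhs holds on [0,0])
  i=1: ✗ (no rhs in [2,2])
  i=2: ✗ (no rhs in [3,3])
  i=3: ✓ (rhs at j=4; lhs holds on [3,3])
  i=4: ✗ (no rhs in [5,5])
  i=5: ✗ (no rhs in [6,6])
  i=6: ✗ (no rhs in [7,7])
  i=7: ✗ (no rhs in [8,8])
  i=8: ✗ (no rhs in [9,9])
  i=9: ✗ (lhs fails at k=9 before rhs at j=10)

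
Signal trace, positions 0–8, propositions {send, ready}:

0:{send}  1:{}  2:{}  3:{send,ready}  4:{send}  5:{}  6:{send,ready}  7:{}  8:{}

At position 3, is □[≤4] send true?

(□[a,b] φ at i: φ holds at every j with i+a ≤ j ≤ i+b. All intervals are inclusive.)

Check send at every j in [3,7]:
  j=3: true
  j=4: true
  j=5: false
  j=6: true
  j=7: false
Fails at j=5 → formula fails.

No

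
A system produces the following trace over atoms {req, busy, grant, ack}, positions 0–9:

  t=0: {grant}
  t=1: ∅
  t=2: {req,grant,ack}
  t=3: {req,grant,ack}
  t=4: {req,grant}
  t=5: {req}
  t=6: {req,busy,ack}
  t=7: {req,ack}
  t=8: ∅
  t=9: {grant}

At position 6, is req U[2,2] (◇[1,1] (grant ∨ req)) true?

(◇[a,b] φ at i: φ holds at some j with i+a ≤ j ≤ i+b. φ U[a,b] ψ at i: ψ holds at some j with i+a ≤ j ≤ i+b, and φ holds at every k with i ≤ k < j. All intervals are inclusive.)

True

Need some j in [8,8] with ◇[1,1] (grant ∨ req), and req at every k in [6,j-1].
  j=8: ◇[1,1] (grant ∨ req) holds; req holds at every k in [6,7] → satisfied.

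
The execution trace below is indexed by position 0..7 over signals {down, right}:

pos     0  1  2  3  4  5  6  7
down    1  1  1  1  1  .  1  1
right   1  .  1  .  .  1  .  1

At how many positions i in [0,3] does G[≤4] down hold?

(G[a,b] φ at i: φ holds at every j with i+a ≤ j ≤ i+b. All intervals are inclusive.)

1

Evaluate at each i in [0,3]:
  i=0: ✓ (all of [0,4])
  i=1: ✗ (fails at j=5)
  i=2: ✗ (fails at j=5)
  i=3: ✗ (fails at j=5)
Positions where it holds: {0} → 1.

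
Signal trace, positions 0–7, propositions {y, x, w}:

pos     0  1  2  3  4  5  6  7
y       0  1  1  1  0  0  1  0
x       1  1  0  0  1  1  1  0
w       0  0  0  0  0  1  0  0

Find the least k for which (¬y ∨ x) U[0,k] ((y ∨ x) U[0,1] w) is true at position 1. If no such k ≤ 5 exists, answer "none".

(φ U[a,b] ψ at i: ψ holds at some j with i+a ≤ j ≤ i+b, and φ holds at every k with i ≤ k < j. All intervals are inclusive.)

none

Need earliest j ≥ 1 with ((y ∨ x) U[0,1] w), and (¬y ∨ x) at every k in [1,j-1].
  j=1: rhs fails.
  j=2: rhs fails.
  j=3: rhs fails.
  j=4: rhs holds but lhs fails at k=2.
  j=5: rhs holds but lhs fails at k=2.
  j=6: rhs fails.
No witness within the range → none.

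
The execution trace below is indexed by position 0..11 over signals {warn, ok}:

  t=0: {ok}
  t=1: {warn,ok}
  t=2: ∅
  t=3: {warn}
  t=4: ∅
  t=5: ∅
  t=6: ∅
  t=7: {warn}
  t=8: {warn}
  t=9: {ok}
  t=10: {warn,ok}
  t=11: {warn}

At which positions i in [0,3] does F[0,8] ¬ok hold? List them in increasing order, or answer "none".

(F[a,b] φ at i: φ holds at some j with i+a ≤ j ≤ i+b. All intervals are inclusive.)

0, 1, 2, 3

Evaluate at each i in [0,3]:
  i=0: ✓ (witness j=2)
  i=1: ✓ (witness j=2)
  i=2: ✓ (witness j=2)
  i=3: ✓ (witness j=3)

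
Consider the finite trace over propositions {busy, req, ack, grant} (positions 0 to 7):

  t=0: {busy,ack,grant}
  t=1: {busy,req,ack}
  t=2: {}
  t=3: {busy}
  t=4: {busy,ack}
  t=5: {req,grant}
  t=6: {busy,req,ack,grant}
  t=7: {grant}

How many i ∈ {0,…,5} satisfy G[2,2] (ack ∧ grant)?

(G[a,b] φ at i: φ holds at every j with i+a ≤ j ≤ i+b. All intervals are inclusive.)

1

Evaluate at each i in [0,5]:
  i=0: ✗ (fails at j=2)
  i=1: ✗ (fails at j=3)
  i=2: ✗ (fails at j=4)
  i=3: ✗ (fails at j=5)
  i=4: ✓ (all of [6,6])
  i=5: ✗ (fails at j=7)
Positions where it holds: {4} → 1.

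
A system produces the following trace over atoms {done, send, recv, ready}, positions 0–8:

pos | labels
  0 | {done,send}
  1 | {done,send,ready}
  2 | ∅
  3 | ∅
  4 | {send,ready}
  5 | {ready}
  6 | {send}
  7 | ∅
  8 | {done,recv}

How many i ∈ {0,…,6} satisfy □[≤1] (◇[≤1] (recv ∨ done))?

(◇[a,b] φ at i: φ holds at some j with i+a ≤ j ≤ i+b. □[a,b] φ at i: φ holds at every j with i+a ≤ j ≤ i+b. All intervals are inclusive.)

Evaluate at each i in [0,6]:
  i=0: ✓ (all of [0,1])
  i=1: ✗ (fails at j=2)
  i=2: ✗ (fails at j=2)
  i=3: ✗ (fails at j=3)
  i=4: ✗ (fails at j=4)
  i=5: ✗ (fails at j=5)
  i=6: ✗ (fails at j=6)
Positions where it holds: {0} → 1.

1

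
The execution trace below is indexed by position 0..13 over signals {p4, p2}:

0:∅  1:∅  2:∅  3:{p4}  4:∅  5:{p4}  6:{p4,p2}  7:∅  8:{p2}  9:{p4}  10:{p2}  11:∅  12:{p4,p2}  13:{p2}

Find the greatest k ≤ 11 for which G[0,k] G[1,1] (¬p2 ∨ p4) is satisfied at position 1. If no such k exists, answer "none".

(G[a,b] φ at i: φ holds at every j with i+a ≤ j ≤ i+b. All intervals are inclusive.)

G[1,1] (¬p2 ∨ p4) must hold from j=1 onward; find where it first fails.
  j=1: holds
  j=2: holds
  j=3: holds
  j=4: holds
  j=5: holds
  j=6: holds
  j=7: fails
Holds on [1,6], so largest k = 5.

5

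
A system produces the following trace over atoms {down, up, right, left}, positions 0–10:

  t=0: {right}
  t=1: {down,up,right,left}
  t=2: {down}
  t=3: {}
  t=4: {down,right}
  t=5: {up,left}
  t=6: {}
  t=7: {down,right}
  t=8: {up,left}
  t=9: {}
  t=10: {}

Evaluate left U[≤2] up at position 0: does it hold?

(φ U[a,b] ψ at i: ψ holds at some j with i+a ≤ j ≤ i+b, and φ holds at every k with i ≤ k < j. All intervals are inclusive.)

No

Need some j in [0,2] with up, and left at every k in [0,j-1].
  j=0: up false.
  j=1: up holds, but left fails at k=0 → not this j.
  j=2: up false.
No j in the window works → until fails.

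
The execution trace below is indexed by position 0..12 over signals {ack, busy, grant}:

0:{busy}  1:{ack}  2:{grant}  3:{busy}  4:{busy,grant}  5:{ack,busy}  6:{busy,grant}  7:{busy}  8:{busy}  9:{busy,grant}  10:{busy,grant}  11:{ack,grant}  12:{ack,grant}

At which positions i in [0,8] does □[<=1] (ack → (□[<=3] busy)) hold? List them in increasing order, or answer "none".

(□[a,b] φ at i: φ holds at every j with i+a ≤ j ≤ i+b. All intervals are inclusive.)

Evaluate at each i in [0,8]:
  i=0: ✗ (fails at j=1)
  i=1: ✗ (fails at j=1)
  i=2: ✓ (all of [2,3])
  i=3: ✓ (all of [3,4])
  i=4: ✓ (all of [4,5])
  i=5: ✓ (all of [5,6])
  i=6: ✓ (all of [6,7])
  i=7: ✓ (all of [7,8])
  i=8: ✓ (all of [8,9])

2, 3, 4, 5, 6, 7, 8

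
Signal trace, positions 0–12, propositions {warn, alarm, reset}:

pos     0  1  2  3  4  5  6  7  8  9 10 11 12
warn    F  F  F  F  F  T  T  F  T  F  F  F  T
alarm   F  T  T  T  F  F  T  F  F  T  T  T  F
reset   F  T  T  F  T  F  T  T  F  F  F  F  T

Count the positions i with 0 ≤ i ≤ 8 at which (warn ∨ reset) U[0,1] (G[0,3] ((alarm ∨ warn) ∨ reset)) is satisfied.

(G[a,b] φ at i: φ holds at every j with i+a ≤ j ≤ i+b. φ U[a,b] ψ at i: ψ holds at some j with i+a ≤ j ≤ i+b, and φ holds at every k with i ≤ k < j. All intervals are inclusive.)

8

Evaluate at each i in [0,8]:
  i=0: ✗ (lhs fails at k=0 before rhs at j=1)
  i=1: ✓ (rhs at j=1)
  i=2: ✓ (rhs at j=2)
  i=3: ✓ (rhs at j=3)
  i=4: ✓ (rhs at j=4)
  i=5: ✓ (rhs at j=5)
  i=6: ✓ (rhs at j=6)
  i=7: ✓ (rhs at j=7)
  i=8: ✓ (rhs at j=8)
Positions where it holds: {1, 2, 3, 4, 5, 6, 7, 8} → 8.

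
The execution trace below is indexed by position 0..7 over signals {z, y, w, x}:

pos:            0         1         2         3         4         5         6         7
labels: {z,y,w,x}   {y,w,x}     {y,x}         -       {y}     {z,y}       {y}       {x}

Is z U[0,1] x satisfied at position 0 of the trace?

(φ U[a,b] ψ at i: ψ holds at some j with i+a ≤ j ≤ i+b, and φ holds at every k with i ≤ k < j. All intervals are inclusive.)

Need some j in [0,1] with x, and z at every k in [0,j-1].
  j=0: x holds; no prefix to check → satisfied.

Holds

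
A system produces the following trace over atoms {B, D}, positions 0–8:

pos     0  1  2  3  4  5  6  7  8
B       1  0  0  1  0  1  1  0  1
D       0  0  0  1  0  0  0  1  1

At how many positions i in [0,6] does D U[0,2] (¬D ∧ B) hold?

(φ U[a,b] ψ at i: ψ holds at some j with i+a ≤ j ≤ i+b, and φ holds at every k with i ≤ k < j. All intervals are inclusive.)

Evaluate at each i in [0,6]:
  i=0: ✓ (rhs at j=0)
  i=1: ✗ (no rhs in [1,3])
  i=2: ✗ (no rhs in [2,4])
  i=3: ✗ (lhs fails at k=4 before rhs at j=5)
  i=4: ✗ (lhs fails at k=4 before rhs at j=5)
  i=5: ✓ (rhs at j=5)
  i=6: ✓ (rhs at j=6)
Positions where it holds: {0, 5, 6} → 3.

3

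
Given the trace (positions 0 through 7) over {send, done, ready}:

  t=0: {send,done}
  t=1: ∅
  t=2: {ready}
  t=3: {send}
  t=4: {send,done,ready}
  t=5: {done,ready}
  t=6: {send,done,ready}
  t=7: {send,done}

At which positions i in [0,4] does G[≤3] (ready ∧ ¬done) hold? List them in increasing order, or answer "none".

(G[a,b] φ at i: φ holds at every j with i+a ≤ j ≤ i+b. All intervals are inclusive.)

Evaluate at each i in [0,4]:
  i=0: ✗ (fails at j=0)
  i=1: ✗ (fails at j=1)
  i=2: ✗ (fails at j=3)
  i=3: ✗ (fails at j=3)
  i=4: ✗ (fails at j=4)

none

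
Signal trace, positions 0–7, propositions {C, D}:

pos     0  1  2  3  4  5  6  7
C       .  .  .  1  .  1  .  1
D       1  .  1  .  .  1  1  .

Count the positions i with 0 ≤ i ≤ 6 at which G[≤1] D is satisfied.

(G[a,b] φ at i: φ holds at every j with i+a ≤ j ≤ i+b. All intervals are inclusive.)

1

Evaluate at each i in [0,6]:
  i=0: ✗ (fails at j=1)
  i=1: ✗ (fails at j=1)
  i=2: ✗ (fails at j=3)
  i=3: ✗ (fails at j=3)
  i=4: ✗ (fails at j=4)
  i=5: ✓ (all of [5,6])
  i=6: ✗ (fails at j=7)
Positions where it holds: {5} → 1.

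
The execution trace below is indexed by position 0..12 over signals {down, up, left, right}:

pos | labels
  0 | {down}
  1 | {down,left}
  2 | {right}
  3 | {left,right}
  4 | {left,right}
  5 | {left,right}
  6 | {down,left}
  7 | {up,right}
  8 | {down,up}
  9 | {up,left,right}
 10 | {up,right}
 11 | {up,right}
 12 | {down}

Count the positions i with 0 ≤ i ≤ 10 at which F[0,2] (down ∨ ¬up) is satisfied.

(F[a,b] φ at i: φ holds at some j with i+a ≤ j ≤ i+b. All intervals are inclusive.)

10

Evaluate at each i in [0,10]:
  i=0: ✓ (witness j=0)
  i=1: ✓ (witness j=1)
  i=2: ✓ (witness j=2)
  i=3: ✓ (witness j=3)
  i=4: ✓ (witness j=4)
  i=5: ✓ (witness j=5)
  i=6: ✓ (witness j=6)
  i=7: ✓ (witness j=8)
  i=8: ✓ (witness j=8)
  i=9: ✗ (none in [9,11])
  i=10: ✓ (witness j=12)
Positions where it holds: {0, 1, 2, 3, 4, 5, 6, 7, 8, 10} → 10.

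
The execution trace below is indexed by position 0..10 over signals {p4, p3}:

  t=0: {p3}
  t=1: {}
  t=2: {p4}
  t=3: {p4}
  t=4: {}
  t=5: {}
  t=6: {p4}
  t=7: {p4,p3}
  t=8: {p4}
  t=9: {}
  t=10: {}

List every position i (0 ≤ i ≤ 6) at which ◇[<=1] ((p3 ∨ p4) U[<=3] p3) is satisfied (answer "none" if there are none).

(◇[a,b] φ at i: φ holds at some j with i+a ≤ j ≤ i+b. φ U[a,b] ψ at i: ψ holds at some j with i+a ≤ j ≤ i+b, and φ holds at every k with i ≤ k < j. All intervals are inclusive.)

Evaluate at each i in [0,6]:
  i=0: ✓ (witness j=0)
  i=1: ✗ (none in [1,2])
  i=2: ✗ (none in [2,3])
  i=3: ✗ (none in [3,4])
  i=4: ✗ (none in [4,5])
  i=5: ✓ (witness j=6)
  i=6: ✓ (witness j=6)

0, 5, 6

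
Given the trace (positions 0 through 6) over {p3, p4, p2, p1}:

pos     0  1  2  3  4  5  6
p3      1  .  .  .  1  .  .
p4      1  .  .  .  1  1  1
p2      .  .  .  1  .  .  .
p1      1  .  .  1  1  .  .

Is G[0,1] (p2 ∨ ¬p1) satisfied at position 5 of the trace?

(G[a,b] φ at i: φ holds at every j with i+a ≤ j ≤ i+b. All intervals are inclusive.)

Check (p2 ∨ ¬p1) at every j in [5,6]:
  j=5: true
  j=6: true
All positions satisfy it → formula holds.

Yes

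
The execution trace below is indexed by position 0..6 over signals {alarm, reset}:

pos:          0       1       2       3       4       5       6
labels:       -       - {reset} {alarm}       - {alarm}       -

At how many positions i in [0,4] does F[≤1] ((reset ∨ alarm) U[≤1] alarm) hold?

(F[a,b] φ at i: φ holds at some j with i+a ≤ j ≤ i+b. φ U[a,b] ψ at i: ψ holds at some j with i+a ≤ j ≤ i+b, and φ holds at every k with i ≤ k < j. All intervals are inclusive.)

4

Evaluate at each i in [0,4]:
  i=0: ✗ (none in [0,1])
  i=1: ✓ (witness j=2)
  i=2: ✓ (witness j=2)
  i=3: ✓ (witness j=3)
  i=4: ✓ (witness j=5)
Positions where it holds: {1, 2, 3, 4} → 4.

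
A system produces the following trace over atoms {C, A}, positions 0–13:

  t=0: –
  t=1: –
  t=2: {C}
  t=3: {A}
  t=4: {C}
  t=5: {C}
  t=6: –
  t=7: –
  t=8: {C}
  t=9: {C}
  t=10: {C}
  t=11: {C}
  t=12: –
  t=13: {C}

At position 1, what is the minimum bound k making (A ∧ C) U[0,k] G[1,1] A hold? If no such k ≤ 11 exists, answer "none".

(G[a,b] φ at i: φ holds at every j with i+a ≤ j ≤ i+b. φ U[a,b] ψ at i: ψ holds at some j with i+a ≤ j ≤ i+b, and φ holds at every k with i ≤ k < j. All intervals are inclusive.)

none

Need earliest j ≥ 1 with G[1,1] A, and (A ∧ C) at every k in [1,j-1].
  j=1: rhs fails.
  j=2: rhs holds but lhs fails at k=1.
  j=3: rhs fails.
  j=4: rhs fails.
  j=5: rhs fails.
  j=6: rhs fails.
  j=7: rhs fails.
  j=8: rhs fails.
  j=9: rhs fails.
  j=10: rhs fails.
  j=11: rhs fails.
  j=12: rhs fails.
No witness within the range → none.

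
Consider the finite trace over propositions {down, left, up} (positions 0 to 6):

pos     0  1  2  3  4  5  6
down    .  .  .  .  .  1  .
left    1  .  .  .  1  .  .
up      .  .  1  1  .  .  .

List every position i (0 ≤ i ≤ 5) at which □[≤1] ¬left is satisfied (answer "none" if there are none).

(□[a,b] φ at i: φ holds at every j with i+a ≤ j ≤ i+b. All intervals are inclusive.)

Evaluate at each i in [0,5]:
  i=0: ✗ (fails at j=0)
  i=1: ✓ (all of [1,2])
  i=2: ✓ (all of [2,3])
  i=3: ✗ (fails at j=4)
  i=4: ✗ (fails at j=4)
  i=5: ✓ (all of [5,6])

1, 2, 5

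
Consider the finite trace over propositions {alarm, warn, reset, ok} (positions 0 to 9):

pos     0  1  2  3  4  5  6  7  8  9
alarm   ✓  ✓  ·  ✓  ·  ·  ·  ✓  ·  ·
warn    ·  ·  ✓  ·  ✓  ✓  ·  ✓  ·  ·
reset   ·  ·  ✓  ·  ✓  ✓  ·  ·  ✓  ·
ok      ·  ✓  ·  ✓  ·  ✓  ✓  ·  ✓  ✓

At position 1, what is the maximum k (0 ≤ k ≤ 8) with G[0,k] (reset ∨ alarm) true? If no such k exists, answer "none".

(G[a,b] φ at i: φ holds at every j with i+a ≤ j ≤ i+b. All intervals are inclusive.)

(reset ∨ alarm) must hold from j=1 onward; find where it first fails.
  j=1: holds
  j=2: holds
  j=3: holds
  j=4: holds
  j=5: holds
  j=6: fails
Holds on [1,5], so largest k = 4.

4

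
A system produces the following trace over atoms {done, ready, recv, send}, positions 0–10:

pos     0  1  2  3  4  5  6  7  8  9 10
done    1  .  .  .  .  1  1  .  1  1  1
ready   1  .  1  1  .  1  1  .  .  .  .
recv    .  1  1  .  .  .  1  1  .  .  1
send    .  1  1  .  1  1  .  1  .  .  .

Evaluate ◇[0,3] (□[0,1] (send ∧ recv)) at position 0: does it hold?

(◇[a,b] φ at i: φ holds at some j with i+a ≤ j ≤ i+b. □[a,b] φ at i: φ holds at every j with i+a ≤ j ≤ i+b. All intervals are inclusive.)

Check □[0,1] (send ∧ recv) at each j in [0,3]:
  j=0: fails at 0
  j=1: holds on [1,2]
  j=2: fails at 3
  j=3: fails at 3
Found at j=1 → formula holds.

Yes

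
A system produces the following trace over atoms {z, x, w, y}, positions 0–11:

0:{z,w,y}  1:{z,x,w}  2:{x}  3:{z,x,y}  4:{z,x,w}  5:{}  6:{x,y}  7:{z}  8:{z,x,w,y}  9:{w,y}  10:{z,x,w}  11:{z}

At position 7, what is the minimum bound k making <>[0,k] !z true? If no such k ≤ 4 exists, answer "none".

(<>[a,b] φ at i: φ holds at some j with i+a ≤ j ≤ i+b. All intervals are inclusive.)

2

Scan j = 7,8,… for !z:
  j=7: fails
  j=8: fails
  j=9: holds
First hit at j=9, so smallest k = 9-7 = 2.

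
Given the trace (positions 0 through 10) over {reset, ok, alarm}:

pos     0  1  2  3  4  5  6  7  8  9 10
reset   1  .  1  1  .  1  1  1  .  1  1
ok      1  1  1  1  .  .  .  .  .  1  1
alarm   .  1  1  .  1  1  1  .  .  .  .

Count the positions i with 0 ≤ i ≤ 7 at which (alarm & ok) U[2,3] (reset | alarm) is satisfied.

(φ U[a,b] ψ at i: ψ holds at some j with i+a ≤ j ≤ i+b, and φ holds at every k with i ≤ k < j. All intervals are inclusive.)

Evaluate at each i in [0,7]:
  i=0: ✗ (lhs fails at k=0 before rhs at j=2)
  i=1: ✓ (rhs at j=3; lhs holds on [1,2])
  i=2: ✗ (lhs fails at k=3 before rhs at j=4)
  i=3: ✗ (lhs fails at k=3 before rhs at j=5)
  i=4: ✗ (lhs fails at k=4 before rhs at j=6)
  i=5: ✗ (lhs fails at k=5 before rhs at j=7)
  i=6: ✗ (lhs fails at k=6 before rhs at j=9)
  i=7: ✗ (lhs fails at k=7 before rhs at j=9)
Positions where it holds: {1} → 1.

1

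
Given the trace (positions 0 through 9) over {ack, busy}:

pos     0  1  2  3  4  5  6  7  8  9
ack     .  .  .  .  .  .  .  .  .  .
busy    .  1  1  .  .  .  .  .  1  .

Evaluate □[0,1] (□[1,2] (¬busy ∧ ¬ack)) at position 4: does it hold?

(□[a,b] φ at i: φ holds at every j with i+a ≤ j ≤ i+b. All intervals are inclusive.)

Yes

Check □[1,2] (¬busy ∧ ¬ack) at every j in [4,5]:
  j=4: holds on [5,6]
  j=5: holds on [6,7]
All positions satisfy it → formula holds.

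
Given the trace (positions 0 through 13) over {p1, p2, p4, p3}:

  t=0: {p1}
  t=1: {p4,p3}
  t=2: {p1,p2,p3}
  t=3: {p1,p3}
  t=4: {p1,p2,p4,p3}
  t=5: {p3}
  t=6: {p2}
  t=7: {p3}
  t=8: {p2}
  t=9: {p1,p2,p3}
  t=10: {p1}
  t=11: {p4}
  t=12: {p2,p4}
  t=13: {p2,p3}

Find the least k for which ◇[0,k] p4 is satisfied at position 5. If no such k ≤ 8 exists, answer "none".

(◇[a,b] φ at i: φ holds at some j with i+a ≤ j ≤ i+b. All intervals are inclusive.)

6

Scan j = 5,6,… for p4:
  j=5: fails
  j=6: fails
  j=7: fails
  j=8: fails
  j=9: fails
  j=10: fails
  j=11: holds
First hit at j=11, so smallest k = 11-5 = 6.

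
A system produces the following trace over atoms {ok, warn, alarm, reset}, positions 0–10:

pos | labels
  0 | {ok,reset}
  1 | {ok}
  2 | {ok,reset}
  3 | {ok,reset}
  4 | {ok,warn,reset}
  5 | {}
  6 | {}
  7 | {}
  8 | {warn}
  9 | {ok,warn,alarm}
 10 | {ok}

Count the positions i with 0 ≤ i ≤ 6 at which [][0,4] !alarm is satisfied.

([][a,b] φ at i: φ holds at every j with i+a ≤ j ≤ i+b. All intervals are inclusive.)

5

Evaluate at each i in [0,6]:
  i=0: ✓ (all of [0,4])
  i=1: ✓ (all of [1,5])
  i=2: ✓ (all of [2,6])
  i=3: ✓ (all of [3,7])
  i=4: ✓ (all of [4,8])
  i=5: ✗ (fails at j=9)
  i=6: ✗ (fails at j=9)
Positions where it holds: {0, 1, 2, 3, 4} → 5.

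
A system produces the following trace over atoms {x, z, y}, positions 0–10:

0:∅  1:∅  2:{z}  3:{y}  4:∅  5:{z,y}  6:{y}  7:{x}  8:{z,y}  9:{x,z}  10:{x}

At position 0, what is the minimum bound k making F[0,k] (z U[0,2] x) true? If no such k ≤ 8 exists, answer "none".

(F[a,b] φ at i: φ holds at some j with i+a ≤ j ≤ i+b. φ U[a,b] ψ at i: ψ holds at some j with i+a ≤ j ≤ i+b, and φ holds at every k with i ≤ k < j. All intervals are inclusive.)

Scan j = 0,1,… for (z U[0,2] x):
  j=0: fails
  j=1: fails
  j=2: fails
  j=3: fails
  j=4: fails
  j=5: fails
  j=6: fails
  j=7: holds
First hit at j=7, so smallest k = 7-0 = 7.

7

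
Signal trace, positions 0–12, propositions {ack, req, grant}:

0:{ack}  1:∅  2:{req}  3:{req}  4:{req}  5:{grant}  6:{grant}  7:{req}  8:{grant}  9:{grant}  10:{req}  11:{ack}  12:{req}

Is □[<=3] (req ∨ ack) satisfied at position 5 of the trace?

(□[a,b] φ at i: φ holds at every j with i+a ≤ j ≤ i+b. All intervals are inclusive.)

No

Check (req ∨ ack) at every j in [5,8]:
  j=5: false
  j=6: false
  j=7: true
  j=8: false
Fails at j=5 → formula fails.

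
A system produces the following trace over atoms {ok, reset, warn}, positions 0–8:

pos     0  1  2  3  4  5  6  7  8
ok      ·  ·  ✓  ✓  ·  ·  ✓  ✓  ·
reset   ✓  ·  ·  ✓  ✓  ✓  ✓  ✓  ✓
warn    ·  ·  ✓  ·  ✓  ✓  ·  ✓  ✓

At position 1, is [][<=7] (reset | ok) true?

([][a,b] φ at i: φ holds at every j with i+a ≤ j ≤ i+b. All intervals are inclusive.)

Check (reset | ok) at every j in [1,8]:
  j=1: false
  j=2: true
  j=3: true
  j=4: true
  j=5: true
  j=6: true
  j=7: true
  j=8: true
Fails at j=1 → formula fails.

False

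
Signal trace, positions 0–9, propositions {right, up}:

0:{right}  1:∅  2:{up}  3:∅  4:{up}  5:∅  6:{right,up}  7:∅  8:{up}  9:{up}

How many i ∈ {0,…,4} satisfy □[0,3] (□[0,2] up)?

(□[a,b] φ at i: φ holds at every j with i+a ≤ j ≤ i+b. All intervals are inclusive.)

0

Evaluate at each i in [0,4]:
  i=0: ✗ (fails at j=0)
  i=1: ✗ (fails at j=1)
  i=2: ✗ (fails at j=2)
  i=3: ✗ (fails at j=3)
  i=4: ✗ (fails at j=4)
Positions where it holds: {} → 0.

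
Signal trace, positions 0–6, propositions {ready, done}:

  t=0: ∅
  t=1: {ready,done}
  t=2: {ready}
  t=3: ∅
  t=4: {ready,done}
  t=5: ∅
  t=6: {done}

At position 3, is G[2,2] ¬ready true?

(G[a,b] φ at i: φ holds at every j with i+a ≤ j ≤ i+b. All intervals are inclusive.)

Holds

Check ¬ready at every j in [5,5]:
  j=5: true
All positions satisfy it → formula holds.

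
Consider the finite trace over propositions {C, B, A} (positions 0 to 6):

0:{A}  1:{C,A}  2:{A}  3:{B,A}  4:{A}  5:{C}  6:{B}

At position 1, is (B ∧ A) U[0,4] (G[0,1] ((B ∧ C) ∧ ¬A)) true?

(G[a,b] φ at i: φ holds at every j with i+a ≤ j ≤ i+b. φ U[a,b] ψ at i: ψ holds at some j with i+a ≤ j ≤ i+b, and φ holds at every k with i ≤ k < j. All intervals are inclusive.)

Need some j in [1,5] with G[0,1] ((B ∧ C) ∧ ¬A), and (B ∧ A) at every k in [1,j-1].
  j=1: G[0,1] ((B ∧ C) ∧ ¬A) — fails at 1.
  j=2: G[0,1] ((B ∧ C) ∧ ¬A) — fails at 2.
  j=3: G[0,1] ((B ∧ C) ∧ ¬A) — fails at 3.
  j=4: G[0,1] ((B ∧ C) ∧ ¬A) — fails at 4.
  j=5: G[0,1] ((B ∧ C) ∧ ¬A) — fails at 5.
No j in the window works → until fails.

Does not hold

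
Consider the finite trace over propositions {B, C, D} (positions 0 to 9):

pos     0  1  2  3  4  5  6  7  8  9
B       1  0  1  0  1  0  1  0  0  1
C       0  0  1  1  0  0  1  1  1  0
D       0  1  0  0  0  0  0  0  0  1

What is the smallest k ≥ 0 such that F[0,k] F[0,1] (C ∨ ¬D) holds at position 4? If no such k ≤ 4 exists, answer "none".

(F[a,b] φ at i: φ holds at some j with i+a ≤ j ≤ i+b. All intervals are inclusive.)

Scan j = 4,5,… for F[0,1] (C ∨ ¬D):
  j=4: holds
First hit at j=4, so smallest k = 4-4 = 0.

0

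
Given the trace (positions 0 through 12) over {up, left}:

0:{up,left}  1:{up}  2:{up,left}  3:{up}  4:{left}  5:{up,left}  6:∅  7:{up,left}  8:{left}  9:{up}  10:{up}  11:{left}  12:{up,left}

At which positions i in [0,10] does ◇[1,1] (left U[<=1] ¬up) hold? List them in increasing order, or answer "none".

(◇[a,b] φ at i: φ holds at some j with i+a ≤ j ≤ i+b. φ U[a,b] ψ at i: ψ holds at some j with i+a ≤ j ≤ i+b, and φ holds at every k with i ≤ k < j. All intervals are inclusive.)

3, 4, 5, 6, 7, 10

Evaluate at each i in [0,10]:
  i=0: ✗ (none in [1,1])
  i=1: ✗ (none in [2,2])
  i=2: ✗ (none in [3,3])
  i=3: ✓ (witness j=4)
  i=4: ✓ (witness j=5)
  i=5: ✓ (witness j=6)
  i=6: ✓ (witness j=7)
  i=7: ✓ (witness j=8)
  i=8: ✗ (none in [9,9])
  i=9: ✗ (none in [10,10])
  i=10: ✓ (witness j=11)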